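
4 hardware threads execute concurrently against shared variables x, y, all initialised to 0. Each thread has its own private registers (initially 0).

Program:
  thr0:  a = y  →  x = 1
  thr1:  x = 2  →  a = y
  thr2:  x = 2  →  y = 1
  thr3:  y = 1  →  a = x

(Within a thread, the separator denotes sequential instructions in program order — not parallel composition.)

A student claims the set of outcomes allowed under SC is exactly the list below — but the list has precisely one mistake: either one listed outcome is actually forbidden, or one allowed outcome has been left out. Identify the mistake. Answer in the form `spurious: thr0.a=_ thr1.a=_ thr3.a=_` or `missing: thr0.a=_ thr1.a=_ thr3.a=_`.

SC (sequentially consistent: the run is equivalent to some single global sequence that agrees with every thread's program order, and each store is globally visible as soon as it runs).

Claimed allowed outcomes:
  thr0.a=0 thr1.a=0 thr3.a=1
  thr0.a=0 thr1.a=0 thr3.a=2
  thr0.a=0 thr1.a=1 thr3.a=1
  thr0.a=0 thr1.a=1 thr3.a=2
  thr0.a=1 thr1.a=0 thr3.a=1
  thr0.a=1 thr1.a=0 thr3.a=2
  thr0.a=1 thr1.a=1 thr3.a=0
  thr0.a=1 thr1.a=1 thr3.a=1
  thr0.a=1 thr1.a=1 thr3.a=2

missing: thr0.a=0 thr1.a=1 thr3.a=0

outcome vector order: (thr0.a,thr1.a,thr3.a)
under SC → 0/0/1; 0/0/2; 0/1/0; 0/1/1; 0/1/2; 1/0/1; 1/0/2; 1/1/0; 1/1/1; 1/1/2
SC∖claimed = {0/1/0}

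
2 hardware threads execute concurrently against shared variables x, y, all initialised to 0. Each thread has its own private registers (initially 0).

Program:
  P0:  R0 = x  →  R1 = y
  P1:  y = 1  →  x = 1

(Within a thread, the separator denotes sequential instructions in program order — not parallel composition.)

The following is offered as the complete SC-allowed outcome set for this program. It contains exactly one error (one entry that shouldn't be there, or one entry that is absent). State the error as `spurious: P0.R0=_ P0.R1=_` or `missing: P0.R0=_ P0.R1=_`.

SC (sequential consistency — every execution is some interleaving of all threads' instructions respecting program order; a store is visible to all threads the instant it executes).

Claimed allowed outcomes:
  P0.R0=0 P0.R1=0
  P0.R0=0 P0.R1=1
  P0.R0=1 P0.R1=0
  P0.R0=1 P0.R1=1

spurious: P0.R0=1 P0.R1=0

outcome vector order: (P0.R0,P0.R1)
SC (3): 00; 01; 11
claimed∖SC = {10}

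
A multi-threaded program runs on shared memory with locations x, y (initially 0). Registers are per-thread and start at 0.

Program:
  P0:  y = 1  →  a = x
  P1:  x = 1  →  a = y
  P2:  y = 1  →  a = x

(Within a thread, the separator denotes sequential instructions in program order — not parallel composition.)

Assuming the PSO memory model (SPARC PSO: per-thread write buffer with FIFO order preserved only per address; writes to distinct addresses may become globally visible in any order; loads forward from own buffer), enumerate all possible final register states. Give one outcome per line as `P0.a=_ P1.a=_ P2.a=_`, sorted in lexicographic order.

outcome vector order: (P0.a,P1.a,P2.a)
|PSO outcomes| = 8

P0.a=0 P1.a=0 P2.a=0
P0.a=0 P1.a=0 P2.a=1
P0.a=0 P1.a=1 P2.a=0
P0.a=0 P1.a=1 P2.a=1
P0.a=1 P1.a=0 P2.a=0
P0.a=1 P1.a=0 P2.a=1
P0.a=1 P1.a=1 P2.a=0
P0.a=1 P1.a=1 P2.a=1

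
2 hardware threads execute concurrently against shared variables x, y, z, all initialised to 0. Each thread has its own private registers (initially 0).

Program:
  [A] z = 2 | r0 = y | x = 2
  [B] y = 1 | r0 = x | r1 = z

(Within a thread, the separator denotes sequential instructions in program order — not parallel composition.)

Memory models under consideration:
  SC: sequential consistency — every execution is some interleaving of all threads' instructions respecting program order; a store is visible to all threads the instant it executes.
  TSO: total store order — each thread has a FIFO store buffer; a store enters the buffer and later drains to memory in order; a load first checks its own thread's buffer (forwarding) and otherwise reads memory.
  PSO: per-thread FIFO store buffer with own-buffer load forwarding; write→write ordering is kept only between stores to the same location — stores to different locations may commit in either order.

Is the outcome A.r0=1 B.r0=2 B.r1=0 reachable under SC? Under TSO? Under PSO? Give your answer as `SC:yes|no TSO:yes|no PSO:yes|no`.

outcome vector order: (A.r0,B.r0,B.r1)
SC (5): <0 0 2>; <0 2 2>; <1 0 0>; <1 0 2>; <1 2 2>
TSO (6): <0 0 0>; <0 0 2>; <0 2 2>; <1 0 0>; <1 0 2>; <1 2 2>
PSO (8): <0 0 0>; <0 0 2>; <0 2 0>; <0 2 2>; <1 0 0>; <1 0 2>; <1 2 0>; <1 2 2>
target <1 2 0> ∈ {PSO}

SC:no TSO:no PSO:yes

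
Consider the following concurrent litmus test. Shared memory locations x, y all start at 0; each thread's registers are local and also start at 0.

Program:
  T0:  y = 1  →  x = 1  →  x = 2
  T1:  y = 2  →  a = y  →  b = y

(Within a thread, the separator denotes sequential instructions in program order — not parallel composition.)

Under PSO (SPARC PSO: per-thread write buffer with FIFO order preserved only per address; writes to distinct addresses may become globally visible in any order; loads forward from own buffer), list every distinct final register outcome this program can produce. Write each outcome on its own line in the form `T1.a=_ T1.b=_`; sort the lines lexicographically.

outcome vector order: (T1.a,T1.b)
|PSO outcomes| = 3

T1.a=1 T1.b=1
T1.a=2 T1.b=1
T1.a=2 T1.b=2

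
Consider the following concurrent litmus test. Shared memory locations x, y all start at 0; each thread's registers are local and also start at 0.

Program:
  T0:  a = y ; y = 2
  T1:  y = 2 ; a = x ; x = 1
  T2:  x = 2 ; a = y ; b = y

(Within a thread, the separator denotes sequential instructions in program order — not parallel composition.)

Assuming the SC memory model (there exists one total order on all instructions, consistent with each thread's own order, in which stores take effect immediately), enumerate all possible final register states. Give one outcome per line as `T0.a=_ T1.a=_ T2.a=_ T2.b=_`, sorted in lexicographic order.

outcome vector order: (T0.a,T1.a,T2.a,T2.b)
|SC outcomes| = 8

T0.a=0 T1.a=0 T2.a=2 T2.b=2
T0.a=0 T1.a=2 T2.a=0 T2.b=0
T0.a=0 T1.a=2 T2.a=0 T2.b=2
T0.a=0 T1.a=2 T2.a=2 T2.b=2
T0.a=2 T1.a=0 T2.a=2 T2.b=2
T0.a=2 T1.a=2 T2.a=0 T2.b=0
T0.a=2 T1.a=2 T2.a=0 T2.b=2
T0.a=2 T1.a=2 T2.a=2 T2.b=2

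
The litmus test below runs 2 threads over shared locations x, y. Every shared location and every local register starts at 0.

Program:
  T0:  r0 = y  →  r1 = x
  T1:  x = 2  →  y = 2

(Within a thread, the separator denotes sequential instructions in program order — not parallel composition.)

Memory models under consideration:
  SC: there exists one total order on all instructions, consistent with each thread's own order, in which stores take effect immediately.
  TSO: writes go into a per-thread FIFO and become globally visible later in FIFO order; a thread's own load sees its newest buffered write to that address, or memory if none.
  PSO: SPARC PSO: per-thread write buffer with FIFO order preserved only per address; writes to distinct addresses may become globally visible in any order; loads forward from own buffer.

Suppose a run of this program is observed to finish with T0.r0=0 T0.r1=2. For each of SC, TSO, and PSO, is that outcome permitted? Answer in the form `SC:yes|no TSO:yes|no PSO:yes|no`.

outcome vector order: (T0.r0,T0.r1)
SC: 3 outcomes — {0/0, 0/2, 2/2}
TSO: 3 outcomes — {0/0, 0/2, 2/2}
PSO: 4 outcomes — {0/0, 0/2, 2/0, 2/2}
target 0/2 ∈ {SC,TSO,PSO}

SC:yes TSO:yes PSO:yes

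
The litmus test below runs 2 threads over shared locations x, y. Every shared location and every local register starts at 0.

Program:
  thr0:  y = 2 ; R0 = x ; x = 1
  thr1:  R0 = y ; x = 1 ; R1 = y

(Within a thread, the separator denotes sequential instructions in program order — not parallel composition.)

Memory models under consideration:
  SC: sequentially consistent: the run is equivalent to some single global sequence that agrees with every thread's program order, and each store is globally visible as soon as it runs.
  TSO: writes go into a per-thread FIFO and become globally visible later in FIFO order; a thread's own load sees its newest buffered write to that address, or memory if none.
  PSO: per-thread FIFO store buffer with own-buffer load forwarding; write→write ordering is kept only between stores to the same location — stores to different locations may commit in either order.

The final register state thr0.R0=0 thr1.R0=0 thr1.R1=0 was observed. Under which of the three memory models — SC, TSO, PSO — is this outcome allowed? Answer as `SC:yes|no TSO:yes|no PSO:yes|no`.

SC:no TSO:yes PSO:yes

outcome vector order: (thr0.R0,thr1.R0,thr1.R1)
SC (5): <0 0 2> <0 2 2> <1 0 0> <1 0 2> <1 2 2>
TSO (6): <0 0 0> <0 0 2> <0 2 2> <1 0 0> <1 0 2> <1 2 2>
PSO (6): <0 0 0> <0 0 2> <0 2 2> <1 0 0> <1 0 2> <1 2 2>
target <0 0 0> ∈ {TSO,PSO}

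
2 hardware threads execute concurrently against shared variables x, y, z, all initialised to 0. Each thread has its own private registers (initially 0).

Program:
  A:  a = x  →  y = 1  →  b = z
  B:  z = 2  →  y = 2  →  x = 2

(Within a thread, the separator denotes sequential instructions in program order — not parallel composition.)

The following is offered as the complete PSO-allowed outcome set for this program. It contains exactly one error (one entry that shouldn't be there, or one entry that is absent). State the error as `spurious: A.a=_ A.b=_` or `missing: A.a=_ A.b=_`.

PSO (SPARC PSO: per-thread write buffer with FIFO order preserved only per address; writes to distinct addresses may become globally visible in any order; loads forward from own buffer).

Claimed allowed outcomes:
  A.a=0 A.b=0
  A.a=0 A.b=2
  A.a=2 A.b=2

outcome vector order: (A.a,A.b)
under PSO → 00, 02, 20, 22
PSO∖claimed = {20}

missing: A.a=2 A.b=0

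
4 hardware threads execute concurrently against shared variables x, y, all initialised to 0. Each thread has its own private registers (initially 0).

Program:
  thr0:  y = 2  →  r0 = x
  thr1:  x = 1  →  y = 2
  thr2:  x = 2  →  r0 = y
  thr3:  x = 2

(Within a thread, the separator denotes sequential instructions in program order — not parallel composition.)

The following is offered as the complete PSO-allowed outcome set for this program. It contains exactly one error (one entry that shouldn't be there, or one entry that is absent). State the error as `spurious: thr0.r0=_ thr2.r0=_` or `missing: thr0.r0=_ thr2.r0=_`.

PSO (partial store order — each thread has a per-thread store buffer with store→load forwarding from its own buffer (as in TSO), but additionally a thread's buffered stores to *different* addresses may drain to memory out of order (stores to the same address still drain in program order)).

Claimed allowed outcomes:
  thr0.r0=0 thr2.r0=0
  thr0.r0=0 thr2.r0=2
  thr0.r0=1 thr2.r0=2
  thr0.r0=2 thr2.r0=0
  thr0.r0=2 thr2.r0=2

missing: thr0.r0=1 thr2.r0=0

outcome vector order: (thr0.r0,thr2.r0)
PSO: 6 outcomes — {00, 02, 10, 12, 20, 22}
PSO∖claimed = {10}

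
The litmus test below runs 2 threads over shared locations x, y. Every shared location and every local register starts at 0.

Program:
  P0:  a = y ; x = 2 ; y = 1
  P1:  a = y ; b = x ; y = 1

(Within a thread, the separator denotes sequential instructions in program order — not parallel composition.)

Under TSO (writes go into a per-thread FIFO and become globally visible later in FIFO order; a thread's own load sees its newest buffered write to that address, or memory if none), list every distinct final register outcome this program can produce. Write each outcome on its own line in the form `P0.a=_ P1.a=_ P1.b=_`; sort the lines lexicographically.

P0.a=0 P1.a=0 P1.b=0
P0.a=0 P1.a=0 P1.b=2
P0.a=0 P1.a=1 P1.b=2
P0.a=1 P1.a=0 P1.b=0

outcome vector order: (P0.a,P1.a,P1.b)
|TSO outcomes| = 4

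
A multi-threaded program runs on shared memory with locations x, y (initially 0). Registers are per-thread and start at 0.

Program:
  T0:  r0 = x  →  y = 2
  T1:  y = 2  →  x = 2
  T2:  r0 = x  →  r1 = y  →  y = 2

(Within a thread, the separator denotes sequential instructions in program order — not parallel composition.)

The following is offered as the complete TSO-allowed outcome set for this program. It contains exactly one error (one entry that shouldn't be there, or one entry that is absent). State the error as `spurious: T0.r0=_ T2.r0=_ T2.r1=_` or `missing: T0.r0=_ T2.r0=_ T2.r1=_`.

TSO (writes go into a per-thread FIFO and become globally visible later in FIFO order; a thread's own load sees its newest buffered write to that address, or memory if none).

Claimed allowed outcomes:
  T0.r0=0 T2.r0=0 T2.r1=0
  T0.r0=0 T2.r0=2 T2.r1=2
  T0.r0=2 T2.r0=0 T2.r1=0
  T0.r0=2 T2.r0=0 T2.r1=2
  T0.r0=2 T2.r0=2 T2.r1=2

outcome vector order: (T0.r0,T2.r0,T2.r1)
TSO: 6 outcomes — {000, 002, 022, 200, 202, 222}
TSO∖claimed = {002}

missing: T0.r0=0 T2.r0=0 T2.r1=2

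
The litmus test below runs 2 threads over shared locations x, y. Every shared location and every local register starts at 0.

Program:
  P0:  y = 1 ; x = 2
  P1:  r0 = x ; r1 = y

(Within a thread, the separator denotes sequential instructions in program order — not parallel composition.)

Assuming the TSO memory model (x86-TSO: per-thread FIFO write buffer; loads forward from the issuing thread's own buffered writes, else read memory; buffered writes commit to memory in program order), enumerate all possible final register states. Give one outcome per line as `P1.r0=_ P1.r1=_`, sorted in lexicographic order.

outcome vector order: (P1.r0,P1.r1)
|TSO outcomes| = 3

P1.r0=0 P1.r1=0
P1.r0=0 P1.r1=1
P1.r0=2 P1.r1=1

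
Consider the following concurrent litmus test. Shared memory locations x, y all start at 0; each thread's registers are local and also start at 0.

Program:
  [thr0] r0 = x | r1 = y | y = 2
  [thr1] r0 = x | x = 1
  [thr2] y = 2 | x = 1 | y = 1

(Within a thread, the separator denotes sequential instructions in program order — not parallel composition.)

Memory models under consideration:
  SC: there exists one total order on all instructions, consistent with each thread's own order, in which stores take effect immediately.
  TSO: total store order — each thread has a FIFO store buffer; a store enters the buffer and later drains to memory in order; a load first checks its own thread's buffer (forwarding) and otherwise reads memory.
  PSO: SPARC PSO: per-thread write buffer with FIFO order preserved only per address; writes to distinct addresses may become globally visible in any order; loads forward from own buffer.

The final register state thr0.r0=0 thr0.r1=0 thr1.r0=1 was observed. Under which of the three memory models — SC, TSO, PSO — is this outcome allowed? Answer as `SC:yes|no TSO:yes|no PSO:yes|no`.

SC:yes TSO:yes PSO:yes

outcome vector order: (thr0.r0,thr0.r1,thr1.r0)
[SC] allowed = {(0,0,0) (0,0,1) (0,1,0) (0,1,1) (0,2,0) (0,2,1) (1,0,0) (1,1,0) (1,1,1) (1,2,0) (1,2,1)}
[TSO] allowed = {(0,0,0) (0,0,1) (0,1,0) (0,1,1) (0,2,0) (0,2,1) (1,0,0) (1,1,0) (1,1,1) (1,2,0) (1,2,1)}
[PSO] allowed = {(0,0,0) (0,0,1) (0,1,0) (0,1,1) (0,2,0) (0,2,1) (1,0,0) (1,0,1) (1,1,0) (1,1,1) (1,2,0) (1,2,1)}
target (0,0,1) ∈ {SC,TSO,PSO}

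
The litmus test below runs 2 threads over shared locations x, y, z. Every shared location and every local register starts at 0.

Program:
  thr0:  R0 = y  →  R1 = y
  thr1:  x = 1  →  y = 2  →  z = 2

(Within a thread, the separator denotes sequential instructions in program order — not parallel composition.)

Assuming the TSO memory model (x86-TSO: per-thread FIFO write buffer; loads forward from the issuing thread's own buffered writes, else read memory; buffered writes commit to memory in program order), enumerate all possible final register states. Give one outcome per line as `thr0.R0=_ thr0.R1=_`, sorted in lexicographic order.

thr0.R0=0 thr0.R1=0
thr0.R0=0 thr0.R1=2
thr0.R0=2 thr0.R1=2

outcome vector order: (thr0.R0,thr0.R1)
|TSO outcomes| = 3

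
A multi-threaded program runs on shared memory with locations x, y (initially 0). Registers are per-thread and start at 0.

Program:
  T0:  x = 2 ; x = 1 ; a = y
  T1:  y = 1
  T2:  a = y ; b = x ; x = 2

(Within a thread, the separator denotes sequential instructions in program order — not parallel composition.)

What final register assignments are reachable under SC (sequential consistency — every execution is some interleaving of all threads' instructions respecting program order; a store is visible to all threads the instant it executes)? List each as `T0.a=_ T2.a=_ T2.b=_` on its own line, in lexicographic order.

T0.a=0 T2.a=0 T2.b=0
T0.a=0 T2.a=0 T2.b=1
T0.a=0 T2.a=0 T2.b=2
T0.a=0 T2.a=1 T2.b=1
T0.a=1 T2.a=0 T2.b=0
T0.a=1 T2.a=0 T2.b=1
T0.a=1 T2.a=0 T2.b=2
T0.a=1 T2.a=1 T2.b=0
T0.a=1 T2.a=1 T2.b=1
T0.a=1 T2.a=1 T2.b=2

outcome vector order: (T0.a,T2.a,T2.b)
|SC outcomes| = 10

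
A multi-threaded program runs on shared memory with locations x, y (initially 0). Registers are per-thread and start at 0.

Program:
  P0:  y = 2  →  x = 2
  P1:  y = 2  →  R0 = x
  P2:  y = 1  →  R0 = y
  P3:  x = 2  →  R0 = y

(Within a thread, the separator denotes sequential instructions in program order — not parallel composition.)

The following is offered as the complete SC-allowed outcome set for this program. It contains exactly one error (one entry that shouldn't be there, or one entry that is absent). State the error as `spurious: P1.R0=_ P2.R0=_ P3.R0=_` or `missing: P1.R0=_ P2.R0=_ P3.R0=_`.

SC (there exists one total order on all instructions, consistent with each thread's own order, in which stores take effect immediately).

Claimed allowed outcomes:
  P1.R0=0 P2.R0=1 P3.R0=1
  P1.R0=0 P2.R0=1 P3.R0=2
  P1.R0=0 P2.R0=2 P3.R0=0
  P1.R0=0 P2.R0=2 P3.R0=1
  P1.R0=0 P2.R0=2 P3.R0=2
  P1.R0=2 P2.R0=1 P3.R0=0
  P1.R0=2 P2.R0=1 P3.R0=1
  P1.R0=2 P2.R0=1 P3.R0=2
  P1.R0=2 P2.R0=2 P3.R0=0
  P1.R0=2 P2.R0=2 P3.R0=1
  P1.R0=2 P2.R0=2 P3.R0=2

outcome vector order: (P1.R0,P2.R0,P3.R0)
SC: 10 outcomes — {(0,1,1); (0,1,2); (0,2,1); (0,2,2); (2,1,0); (2,1,1); (2,1,2); (2,2,0); (2,2,1); (2,2,2)}
claimed∖SC = {(0,2,0)}

spurious: P1.R0=0 P2.R0=2 P3.R0=0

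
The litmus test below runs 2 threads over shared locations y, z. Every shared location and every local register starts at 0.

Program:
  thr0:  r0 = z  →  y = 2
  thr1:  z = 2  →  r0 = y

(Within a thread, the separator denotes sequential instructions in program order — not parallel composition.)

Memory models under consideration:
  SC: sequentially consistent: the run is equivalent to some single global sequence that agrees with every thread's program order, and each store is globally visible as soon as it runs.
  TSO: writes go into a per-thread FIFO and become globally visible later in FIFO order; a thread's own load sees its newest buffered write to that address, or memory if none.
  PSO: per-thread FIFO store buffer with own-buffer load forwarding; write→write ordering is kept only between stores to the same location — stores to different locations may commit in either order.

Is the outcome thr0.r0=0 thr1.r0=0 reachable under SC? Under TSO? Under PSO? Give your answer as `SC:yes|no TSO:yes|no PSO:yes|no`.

outcome vector order: (thr0.r0,thr1.r0)
[SC] allowed = {00, 02, 20, 22}
[TSO] allowed = {00, 02, 20, 22}
[PSO] allowed = {00, 02, 20, 22}
target 00 ∈ {SC,TSO,PSO}

SC:yes TSO:yes PSO:yes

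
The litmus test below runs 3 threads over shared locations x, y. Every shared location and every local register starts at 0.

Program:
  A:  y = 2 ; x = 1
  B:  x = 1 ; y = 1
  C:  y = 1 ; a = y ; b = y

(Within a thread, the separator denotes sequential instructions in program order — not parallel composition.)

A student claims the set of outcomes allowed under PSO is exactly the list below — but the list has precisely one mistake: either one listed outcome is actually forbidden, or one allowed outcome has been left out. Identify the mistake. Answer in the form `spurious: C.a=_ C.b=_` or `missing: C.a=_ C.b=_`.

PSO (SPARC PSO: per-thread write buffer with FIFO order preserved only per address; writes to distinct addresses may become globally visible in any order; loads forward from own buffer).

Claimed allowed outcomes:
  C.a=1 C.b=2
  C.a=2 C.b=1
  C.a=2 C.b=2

missing: C.a=1 C.b=1

outcome vector order: (C.a,C.b)
[PSO] allowed = {<1 1>; <1 2>; <2 1>; <2 2>}
PSO∖claimed = {<1 1>}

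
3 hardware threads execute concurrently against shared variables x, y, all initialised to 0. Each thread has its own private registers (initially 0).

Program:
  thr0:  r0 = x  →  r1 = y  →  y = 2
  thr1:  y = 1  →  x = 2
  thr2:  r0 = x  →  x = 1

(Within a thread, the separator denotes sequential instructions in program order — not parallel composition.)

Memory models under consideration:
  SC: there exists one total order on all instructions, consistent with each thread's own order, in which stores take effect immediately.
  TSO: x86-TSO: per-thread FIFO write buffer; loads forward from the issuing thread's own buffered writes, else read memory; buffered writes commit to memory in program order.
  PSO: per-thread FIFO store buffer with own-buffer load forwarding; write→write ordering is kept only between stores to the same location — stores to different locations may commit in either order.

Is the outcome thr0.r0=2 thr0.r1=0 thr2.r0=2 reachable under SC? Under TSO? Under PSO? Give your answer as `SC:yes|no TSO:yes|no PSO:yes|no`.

outcome vector order: (thr0.r0,thr0.r1,thr2.r0)
SC (9): <0 0 0>, <0 0 2>, <0 1 0>, <0 1 2>, <1 0 0>, <1 1 0>, <1 1 2>, <2 1 0>, <2 1 2>
TSO (9): <0 0 0>, <0 0 2>, <0 1 0>, <0 1 2>, <1 0 0>, <1 1 0>, <1 1 2>, <2 1 0>, <2 1 2>
PSO (12): <0 0 0>, <0 0 2>, <0 1 0>, <0 1 2>, <1 0 0>, <1 0 2>, <1 1 0>, <1 1 2>, <2 0 0>, <2 0 2>, <2 1 0>, <2 1 2>
target <2 0 2> ∈ {PSO}

SC:no TSO:no PSO:yes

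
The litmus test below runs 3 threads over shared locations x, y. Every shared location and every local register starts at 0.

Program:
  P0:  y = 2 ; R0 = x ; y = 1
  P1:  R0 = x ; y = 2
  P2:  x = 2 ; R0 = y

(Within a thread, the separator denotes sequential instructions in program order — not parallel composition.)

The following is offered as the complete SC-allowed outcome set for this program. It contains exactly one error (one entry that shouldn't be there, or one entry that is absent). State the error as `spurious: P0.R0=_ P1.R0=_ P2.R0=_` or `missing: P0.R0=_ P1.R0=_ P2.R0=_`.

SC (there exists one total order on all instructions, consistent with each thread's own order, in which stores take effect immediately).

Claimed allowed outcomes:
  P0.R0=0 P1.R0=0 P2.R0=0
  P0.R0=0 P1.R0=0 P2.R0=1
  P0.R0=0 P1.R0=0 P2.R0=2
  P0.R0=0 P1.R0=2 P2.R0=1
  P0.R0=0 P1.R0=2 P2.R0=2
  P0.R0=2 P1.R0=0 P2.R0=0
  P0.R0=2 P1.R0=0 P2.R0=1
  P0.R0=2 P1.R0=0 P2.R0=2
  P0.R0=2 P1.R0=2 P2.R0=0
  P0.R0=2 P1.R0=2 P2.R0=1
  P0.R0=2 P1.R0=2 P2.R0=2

outcome vector order: (P0.R0,P1.R0,P2.R0)
SC: 10 outcomes — {(0,0,1), (0,0,2), (0,2,1), (0,2,2), (2,0,0), (2,0,1), (2,0,2), (2,2,0), (2,2,1), (2,2,2)}
claimed∖SC = {(0,0,0)}

spurious: P0.R0=0 P1.R0=0 P2.R0=0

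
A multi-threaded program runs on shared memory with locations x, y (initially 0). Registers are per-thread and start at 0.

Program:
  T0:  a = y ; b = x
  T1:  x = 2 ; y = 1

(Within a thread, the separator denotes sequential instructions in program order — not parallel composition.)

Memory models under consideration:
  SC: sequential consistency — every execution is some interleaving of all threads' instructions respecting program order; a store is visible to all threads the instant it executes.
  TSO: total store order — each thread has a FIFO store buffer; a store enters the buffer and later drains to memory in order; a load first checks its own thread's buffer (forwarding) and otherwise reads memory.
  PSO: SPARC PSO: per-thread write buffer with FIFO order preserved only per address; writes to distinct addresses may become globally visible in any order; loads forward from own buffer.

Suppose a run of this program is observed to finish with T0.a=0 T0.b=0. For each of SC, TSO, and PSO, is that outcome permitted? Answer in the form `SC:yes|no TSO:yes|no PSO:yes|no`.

outcome vector order: (T0.a,T0.b)
SC: 3 outcomes — {00; 02; 12}
TSO: 3 outcomes — {00; 02; 12}
PSO: 4 outcomes — {00; 02; 10; 12}
target 00 ∈ {SC,TSO,PSO}

SC:yes TSO:yes PSO:yes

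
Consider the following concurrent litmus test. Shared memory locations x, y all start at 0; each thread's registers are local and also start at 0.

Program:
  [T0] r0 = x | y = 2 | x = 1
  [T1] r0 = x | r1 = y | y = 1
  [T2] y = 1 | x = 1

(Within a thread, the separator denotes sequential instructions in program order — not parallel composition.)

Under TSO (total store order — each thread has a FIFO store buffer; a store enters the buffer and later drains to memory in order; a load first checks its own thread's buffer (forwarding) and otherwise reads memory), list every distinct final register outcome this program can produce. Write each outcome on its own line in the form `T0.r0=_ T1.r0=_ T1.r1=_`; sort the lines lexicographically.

outcome vector order: (T0.r0,T1.r0,T1.r1)
|TSO outcomes| = 10

T0.r0=0 T1.r0=0 T1.r1=0
T0.r0=0 T1.r0=0 T1.r1=1
T0.r0=0 T1.r0=0 T1.r1=2
T0.r0=0 T1.r0=1 T1.r1=1
T0.r0=0 T1.r0=1 T1.r1=2
T0.r0=1 T1.r0=0 T1.r1=0
T0.r0=1 T1.r0=0 T1.r1=1
T0.r0=1 T1.r0=0 T1.r1=2
T0.r0=1 T1.r0=1 T1.r1=1
T0.r0=1 T1.r0=1 T1.r1=2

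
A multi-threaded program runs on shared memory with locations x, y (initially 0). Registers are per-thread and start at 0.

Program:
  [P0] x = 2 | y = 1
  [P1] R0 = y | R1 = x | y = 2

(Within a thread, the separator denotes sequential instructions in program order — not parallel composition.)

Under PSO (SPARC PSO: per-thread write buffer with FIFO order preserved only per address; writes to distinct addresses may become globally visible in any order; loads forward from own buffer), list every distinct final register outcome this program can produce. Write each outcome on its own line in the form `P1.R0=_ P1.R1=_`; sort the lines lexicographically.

P1.R0=0 P1.R1=0
P1.R0=0 P1.R1=2
P1.R0=1 P1.R1=0
P1.R0=1 P1.R1=2

outcome vector order: (P1.R0,P1.R1)
|PSO outcomes| = 4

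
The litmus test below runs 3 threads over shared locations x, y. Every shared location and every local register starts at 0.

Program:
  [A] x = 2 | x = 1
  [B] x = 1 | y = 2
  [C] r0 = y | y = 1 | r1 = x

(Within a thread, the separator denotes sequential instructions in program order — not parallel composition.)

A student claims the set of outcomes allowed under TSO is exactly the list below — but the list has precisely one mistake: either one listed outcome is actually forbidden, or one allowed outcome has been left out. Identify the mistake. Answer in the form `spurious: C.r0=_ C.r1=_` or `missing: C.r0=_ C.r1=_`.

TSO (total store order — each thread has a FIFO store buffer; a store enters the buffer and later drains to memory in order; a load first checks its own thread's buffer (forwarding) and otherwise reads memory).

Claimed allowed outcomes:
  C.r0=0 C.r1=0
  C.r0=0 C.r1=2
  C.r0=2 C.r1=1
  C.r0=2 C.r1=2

missing: C.r0=0 C.r1=1

outcome vector order: (C.r0,C.r1)
TSO: 5 outcomes — {<0 0>, <0 1>, <0 2>, <2 1>, <2 2>}
TSO∖claimed = {<0 1>}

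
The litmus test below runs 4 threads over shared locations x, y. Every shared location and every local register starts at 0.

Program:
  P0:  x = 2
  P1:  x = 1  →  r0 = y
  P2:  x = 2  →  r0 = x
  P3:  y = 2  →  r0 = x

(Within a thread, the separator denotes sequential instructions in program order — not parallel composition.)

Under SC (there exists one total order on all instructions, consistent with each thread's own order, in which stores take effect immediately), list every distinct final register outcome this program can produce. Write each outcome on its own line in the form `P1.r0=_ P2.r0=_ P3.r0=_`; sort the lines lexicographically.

outcome vector order: (P1.r0,P2.r0,P3.r0)
|SC outcomes| = 10

P1.r0=0 P2.r0=1 P3.r0=1
P1.r0=0 P2.r0=1 P3.r0=2
P1.r0=0 P2.r0=2 P3.r0=1
P1.r0=0 P2.r0=2 P3.r0=2
P1.r0=2 P2.r0=1 P3.r0=0
P1.r0=2 P2.r0=1 P3.r0=1
P1.r0=2 P2.r0=1 P3.r0=2
P1.r0=2 P2.r0=2 P3.r0=0
P1.r0=2 P2.r0=2 P3.r0=1
P1.r0=2 P2.r0=2 P3.r0=2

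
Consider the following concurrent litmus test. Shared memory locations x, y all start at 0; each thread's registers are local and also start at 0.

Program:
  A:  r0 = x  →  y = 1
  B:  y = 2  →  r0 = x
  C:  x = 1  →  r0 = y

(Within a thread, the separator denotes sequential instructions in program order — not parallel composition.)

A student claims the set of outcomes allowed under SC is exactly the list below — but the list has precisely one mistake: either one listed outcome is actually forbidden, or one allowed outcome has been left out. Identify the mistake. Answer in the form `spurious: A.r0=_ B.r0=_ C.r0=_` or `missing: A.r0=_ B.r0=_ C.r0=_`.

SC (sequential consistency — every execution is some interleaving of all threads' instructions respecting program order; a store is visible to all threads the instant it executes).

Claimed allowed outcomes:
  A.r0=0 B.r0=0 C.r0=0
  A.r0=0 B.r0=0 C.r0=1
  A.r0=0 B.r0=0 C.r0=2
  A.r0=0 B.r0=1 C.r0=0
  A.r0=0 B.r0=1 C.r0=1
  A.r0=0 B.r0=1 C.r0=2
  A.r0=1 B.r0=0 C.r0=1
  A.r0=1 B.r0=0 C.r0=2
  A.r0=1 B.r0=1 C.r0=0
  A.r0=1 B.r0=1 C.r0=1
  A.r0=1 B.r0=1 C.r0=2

outcome vector order: (A.r0,B.r0,C.r0)
[SC] allowed = {001, 002, 010, 011, 012, 101, 102, 110, 111, 112}
claimed∖SC = {000}

spurious: A.r0=0 B.r0=0 C.r0=0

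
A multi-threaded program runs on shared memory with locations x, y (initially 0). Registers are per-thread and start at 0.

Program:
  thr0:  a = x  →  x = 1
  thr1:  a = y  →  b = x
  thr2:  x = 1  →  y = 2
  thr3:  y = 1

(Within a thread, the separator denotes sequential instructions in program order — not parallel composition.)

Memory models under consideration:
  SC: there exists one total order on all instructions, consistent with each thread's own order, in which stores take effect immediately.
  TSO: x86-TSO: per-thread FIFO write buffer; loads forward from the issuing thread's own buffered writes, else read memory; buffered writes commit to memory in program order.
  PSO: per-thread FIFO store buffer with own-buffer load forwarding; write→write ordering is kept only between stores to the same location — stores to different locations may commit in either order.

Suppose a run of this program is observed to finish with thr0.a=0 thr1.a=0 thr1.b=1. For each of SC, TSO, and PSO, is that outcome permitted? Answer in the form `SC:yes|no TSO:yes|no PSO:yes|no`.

SC:yes TSO:yes PSO:yes

outcome vector order: (thr0.a,thr1.a,thr1.b)
SC (10): <0 0 0>; <0 0 1>; <0 1 0>; <0 1 1>; <0 2 1>; <1 0 0>; <1 0 1>; <1 1 0>; <1 1 1>; <1 2 1>
TSO (10): <0 0 0>; <0 0 1>; <0 1 0>; <0 1 1>; <0 2 1>; <1 0 0>; <1 0 1>; <1 1 0>; <1 1 1>; <1 2 1>
PSO (12): <0 0 0>; <0 0 1>; <0 1 0>; <0 1 1>; <0 2 0>; <0 2 1>; <1 0 0>; <1 0 1>; <1 1 0>; <1 1 1>; <1 2 0>; <1 2 1>
target <0 0 1> ∈ {SC,TSO,PSO}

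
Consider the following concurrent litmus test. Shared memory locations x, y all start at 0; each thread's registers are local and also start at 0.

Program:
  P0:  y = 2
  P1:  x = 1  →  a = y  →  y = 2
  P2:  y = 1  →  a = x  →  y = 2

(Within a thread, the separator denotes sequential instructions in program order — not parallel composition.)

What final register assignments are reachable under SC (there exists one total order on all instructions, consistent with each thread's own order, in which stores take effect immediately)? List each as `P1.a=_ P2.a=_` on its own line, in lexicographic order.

outcome vector order: (P1.a,P2.a)
|SC outcomes| = 5

P1.a=0 P2.a=1
P1.a=1 P2.a=0
P1.a=1 P2.a=1
P1.a=2 P2.a=0
P1.a=2 P2.a=1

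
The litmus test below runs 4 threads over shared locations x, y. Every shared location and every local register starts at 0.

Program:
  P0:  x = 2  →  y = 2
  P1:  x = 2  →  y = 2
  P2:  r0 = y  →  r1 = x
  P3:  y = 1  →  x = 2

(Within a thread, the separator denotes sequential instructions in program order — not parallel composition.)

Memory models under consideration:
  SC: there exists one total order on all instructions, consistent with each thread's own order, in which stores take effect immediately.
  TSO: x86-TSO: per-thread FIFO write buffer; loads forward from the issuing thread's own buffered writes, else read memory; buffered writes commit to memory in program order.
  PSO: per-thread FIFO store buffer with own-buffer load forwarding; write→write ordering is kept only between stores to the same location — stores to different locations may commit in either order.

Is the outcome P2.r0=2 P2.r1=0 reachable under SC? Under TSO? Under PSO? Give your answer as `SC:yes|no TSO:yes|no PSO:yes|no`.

SC:no TSO:no PSO:yes

outcome vector order: (P2.r0,P2.r1)
under SC → 0/0, 0/2, 1/0, 1/2, 2/2
under TSO → 0/0, 0/2, 1/0, 1/2, 2/2
under PSO → 0/0, 0/2, 1/0, 1/2, 2/0, 2/2
target 2/0 ∈ {PSO}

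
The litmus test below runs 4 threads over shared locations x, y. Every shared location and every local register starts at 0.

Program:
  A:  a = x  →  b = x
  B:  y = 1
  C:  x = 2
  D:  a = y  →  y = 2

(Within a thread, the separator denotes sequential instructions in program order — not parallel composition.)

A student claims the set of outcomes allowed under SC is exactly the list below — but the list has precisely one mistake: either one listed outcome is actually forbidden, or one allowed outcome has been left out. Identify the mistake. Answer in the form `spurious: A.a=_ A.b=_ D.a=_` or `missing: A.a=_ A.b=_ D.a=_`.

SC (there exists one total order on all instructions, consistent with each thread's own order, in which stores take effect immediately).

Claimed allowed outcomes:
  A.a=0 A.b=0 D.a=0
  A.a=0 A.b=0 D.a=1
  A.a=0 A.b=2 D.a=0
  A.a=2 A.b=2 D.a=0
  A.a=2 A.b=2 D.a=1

missing: A.a=0 A.b=2 D.a=1

outcome vector order: (A.a,A.b,D.a)
SC: 6 outcomes — {000 001 020 021 220 221}
SC∖claimed = {021}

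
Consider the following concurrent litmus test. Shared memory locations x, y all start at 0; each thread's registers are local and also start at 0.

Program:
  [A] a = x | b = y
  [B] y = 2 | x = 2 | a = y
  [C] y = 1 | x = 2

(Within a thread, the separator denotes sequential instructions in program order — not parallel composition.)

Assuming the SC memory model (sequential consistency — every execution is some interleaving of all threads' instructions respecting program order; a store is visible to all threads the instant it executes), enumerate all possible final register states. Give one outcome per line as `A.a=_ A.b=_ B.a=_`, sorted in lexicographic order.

outcome vector order: (A.a,A.b,B.a)
|SC outcomes| = 10

A.a=0 A.b=0 B.a=1
A.a=0 A.b=0 B.a=2
A.a=0 A.b=1 B.a=1
A.a=0 A.b=1 B.a=2
A.a=0 A.b=2 B.a=1
A.a=0 A.b=2 B.a=2
A.a=2 A.b=1 B.a=1
A.a=2 A.b=1 B.a=2
A.a=2 A.b=2 B.a=1
A.a=2 A.b=2 B.a=2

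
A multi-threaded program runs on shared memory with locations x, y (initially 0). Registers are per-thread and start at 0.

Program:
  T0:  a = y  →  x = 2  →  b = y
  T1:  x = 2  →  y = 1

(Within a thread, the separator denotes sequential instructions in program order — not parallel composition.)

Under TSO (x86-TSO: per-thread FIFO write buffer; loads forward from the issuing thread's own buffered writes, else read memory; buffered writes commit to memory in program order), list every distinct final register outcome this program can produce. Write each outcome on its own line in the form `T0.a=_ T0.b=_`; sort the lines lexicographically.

outcome vector order: (T0.a,T0.b)
|TSO outcomes| = 3

T0.a=0 T0.b=0
T0.a=0 T0.b=1
T0.a=1 T0.b=1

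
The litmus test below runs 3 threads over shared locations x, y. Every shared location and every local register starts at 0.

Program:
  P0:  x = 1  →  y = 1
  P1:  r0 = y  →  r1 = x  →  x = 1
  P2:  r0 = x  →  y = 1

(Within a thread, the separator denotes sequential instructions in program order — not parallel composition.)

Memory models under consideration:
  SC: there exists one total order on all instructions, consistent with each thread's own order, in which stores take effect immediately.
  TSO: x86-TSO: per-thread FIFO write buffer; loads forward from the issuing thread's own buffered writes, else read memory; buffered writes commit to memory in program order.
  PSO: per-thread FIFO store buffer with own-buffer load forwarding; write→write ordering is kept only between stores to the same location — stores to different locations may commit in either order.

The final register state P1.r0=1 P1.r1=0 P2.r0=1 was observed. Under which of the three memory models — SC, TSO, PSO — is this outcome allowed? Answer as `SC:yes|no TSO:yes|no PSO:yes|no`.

outcome vector order: (P1.r0,P1.r1,P2.r0)
SC (7): 0/0/0, 0/0/1, 0/1/0, 0/1/1, 1/0/0, 1/1/0, 1/1/1
TSO (7): 0/0/0, 0/0/1, 0/1/0, 0/1/1, 1/0/0, 1/1/0, 1/1/1
PSO (8): 0/0/0, 0/0/1, 0/1/0, 0/1/1, 1/0/0, 1/0/1, 1/1/0, 1/1/1
target 1/0/1 ∈ {PSO}

SC:no TSO:no PSO:yes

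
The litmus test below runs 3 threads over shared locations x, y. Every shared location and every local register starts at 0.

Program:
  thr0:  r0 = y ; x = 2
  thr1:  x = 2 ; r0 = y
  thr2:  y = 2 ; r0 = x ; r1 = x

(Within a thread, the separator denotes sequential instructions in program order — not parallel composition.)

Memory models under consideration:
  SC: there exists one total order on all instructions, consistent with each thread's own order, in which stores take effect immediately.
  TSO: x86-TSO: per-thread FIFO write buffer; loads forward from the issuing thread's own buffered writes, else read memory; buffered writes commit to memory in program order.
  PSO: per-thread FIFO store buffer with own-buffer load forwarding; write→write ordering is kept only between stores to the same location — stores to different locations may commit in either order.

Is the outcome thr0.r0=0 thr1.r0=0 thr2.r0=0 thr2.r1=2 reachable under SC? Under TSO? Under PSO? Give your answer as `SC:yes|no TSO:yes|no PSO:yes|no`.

outcome vector order: (thr0.r0,thr1.r0,thr2.r0,thr2.r1)
SC: 8 outcomes — {(0,0,2,2) (0,2,0,0) (0,2,0,2) (0,2,2,2) (2,0,2,2) (2,2,0,0) (2,2,0,2) (2,2,2,2)}
TSO: 12 outcomes — {(0,0,0,0) (0,0,0,2) (0,0,2,2) (0,2,0,0) (0,2,0,2) (0,2,2,2) (2,0,0,0) (2,0,0,2) (2,0,2,2) (2,2,0,0) (2,2,0,2) (2,2,2,2)}
PSO: 12 outcomes — {(0,0,0,0) (0,0,0,2) (0,0,2,2) (0,2,0,0) (0,2,0,2) (0,2,2,2) (2,0,0,0) (2,0,0,2) (2,0,2,2) (2,2,0,0) (2,2,0,2) (2,2,2,2)}
target (0,0,0,2) ∈ {TSO,PSO}

SC:no TSO:yes PSO:yes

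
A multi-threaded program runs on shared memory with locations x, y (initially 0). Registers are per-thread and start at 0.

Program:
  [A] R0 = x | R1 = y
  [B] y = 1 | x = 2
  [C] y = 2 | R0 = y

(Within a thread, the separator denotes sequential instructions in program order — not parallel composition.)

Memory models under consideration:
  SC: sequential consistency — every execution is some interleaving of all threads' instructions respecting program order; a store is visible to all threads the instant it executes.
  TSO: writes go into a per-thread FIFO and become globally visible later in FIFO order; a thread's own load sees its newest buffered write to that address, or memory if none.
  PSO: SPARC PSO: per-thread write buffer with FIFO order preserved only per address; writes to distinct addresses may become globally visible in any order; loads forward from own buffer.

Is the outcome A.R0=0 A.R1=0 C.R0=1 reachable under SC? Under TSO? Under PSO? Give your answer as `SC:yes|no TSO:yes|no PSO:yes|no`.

outcome vector order: (A.R0,A.R1,C.R0)
under SC → 001, 002, 011, 012, 021, 022, 211, 212, 222
under TSO → 001, 002, 011, 012, 021, 022, 211, 212, 222
under PSO → 001, 002, 011, 012, 021, 022, 201, 202, 211, 212, 221, 222
target 001 ∈ {SC,TSO,PSO}

SC:yes TSO:yes PSO:yes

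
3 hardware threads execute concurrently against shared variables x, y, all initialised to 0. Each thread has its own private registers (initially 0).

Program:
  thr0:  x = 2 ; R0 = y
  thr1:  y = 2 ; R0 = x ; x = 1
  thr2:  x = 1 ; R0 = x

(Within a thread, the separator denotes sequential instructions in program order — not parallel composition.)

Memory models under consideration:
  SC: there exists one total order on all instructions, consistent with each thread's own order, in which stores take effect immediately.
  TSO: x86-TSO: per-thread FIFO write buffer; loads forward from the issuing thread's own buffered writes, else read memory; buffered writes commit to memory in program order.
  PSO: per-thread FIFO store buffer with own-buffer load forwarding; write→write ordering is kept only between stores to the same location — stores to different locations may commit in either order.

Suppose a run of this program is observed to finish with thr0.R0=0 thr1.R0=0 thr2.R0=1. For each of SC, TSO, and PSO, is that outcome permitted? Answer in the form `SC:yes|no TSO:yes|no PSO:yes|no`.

outcome vector order: (thr0.R0,thr1.R0,thr2.R0)
SC (9): <0 1 1>; <0 2 1>; <0 2 2>; <2 0 1>; <2 0 2>; <2 1 1>; <2 1 2>; <2 2 1>; <2 2 2>
TSO (12): <0 0 1>; <0 0 2>; <0 1 1>; <0 1 2>; <0 2 1>; <0 2 2>; <2 0 1>; <2 0 2>; <2 1 1>; <2 1 2>; <2 2 1>; <2 2 2>
PSO (12): <0 0 1>; <0 0 2>; <0 1 1>; <0 1 2>; <0 2 1>; <0 2 2>; <2 0 1>; <2 0 2>; <2 1 1>; <2 1 2>; <2 2 1>; <2 2 2>
target <0 0 1> ∈ {TSO,PSO}

SC:no TSO:yes PSO:yes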